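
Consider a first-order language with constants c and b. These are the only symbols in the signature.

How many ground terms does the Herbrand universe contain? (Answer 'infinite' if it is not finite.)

2

There are no function symbols, so every ground term is one of the 2 constants.
The Herbrand universe is {c, b}, which is finite with 2 elements.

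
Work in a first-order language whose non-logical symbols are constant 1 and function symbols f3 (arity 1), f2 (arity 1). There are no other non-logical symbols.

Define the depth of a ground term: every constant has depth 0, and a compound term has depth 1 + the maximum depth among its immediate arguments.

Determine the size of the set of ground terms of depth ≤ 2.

Count level by level. With function symbols f3/1, f2/1, the terms of depth ≤ k are the 1 constant together with each function applied to depth-≤(k−1) tuples, so N_k = 1 + N_{k-1} + N_{k-1}.
N_0 = 1
N_1 = 1 + 1 + 1 = 3
N_2 = 1 + 3 + 3 = 7
Explicitly: 1, f3(1), f3(f3(1)), f3(f2(1)), f2(1), f2(f3(1)), f2(f2(1)).

7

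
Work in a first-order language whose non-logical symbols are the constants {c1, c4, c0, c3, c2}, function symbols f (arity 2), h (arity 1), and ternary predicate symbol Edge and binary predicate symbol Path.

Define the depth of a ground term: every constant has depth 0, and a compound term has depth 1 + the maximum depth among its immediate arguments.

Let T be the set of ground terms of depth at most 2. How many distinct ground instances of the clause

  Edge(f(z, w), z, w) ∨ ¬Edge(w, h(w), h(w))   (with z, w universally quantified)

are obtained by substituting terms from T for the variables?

1600225

Ground terms of depth ≤ 2:
  Let N_k count ground terms of depth at most k. Each non-constant term of depth ≤ k is some function symbol applied to depth-≤(k−1) arguments, giving N_k = 5 + N_{k-1}^2 + N_{k-1}.
  N_0 = 5
  N_1 = 5 + 5^2 + 5 = 35
  N_2 = 5 + 35^2 + 35 = 1265
So there are 1265 ground terms available for substitution.
Each of z, w ranges independently over the available ground terms, and distinct assignments produce distinct instances.
Number of ground instances = 1265^2 = 1600225.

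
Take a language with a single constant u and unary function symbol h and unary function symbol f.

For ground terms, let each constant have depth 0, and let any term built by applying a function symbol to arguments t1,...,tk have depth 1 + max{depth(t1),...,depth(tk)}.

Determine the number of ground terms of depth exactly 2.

Let N_k = |{terms of depth ≤ k}|. Then N_0 = 1 and N_k = 1 + N_{k-1} + N_{k-1} for k ≥ 1 (one summand per function symbol, arity giving the exponent).
N_0 = 1
N_1 = 1 + 1 + 1 = 3
N_2 = 1 + 3 + 3 = 7
Terms of depth exactly 2: N_2 − N_1 = 7 − 3 = 4.

4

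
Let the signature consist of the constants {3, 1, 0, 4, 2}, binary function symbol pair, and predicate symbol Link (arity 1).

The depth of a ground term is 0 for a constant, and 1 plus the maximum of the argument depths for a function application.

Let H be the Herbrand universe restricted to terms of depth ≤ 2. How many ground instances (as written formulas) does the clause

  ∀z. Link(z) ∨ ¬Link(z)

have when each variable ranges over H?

905

Ground terms of depth ≤ 2:
  Write N_k for the number of ground terms of depth ≤ k. A term of depth ≤ k is either a constant or a function symbol applied to arguments of depth ≤ k−1, so N_k = 5 + N_{k-1}^2.
  N_0 = 5
  N_1 = 5 + 5^2 = 30
  N_2 = 5 + 30^2 = 905
So there are 905 ground terms available for substitution.
There is 1 variable to instantiate (z),  occurring in at least one literal, so different choices give different ground instances.
Number of ground instances = 905.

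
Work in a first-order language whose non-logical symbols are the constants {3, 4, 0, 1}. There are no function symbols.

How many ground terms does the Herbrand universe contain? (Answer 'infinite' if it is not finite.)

4

There are no function symbols, so every ground term is one of the 4 constants.
The Herbrand universe is {3, 4, 0, 1}, which is finite with 4 elements.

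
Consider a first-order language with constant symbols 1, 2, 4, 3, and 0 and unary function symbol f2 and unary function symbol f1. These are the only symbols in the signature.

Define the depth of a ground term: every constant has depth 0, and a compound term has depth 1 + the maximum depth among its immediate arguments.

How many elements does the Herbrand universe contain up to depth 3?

Write N_k for the number of ground terms of depth ≤ k. A term of depth ≤ k is either a constant or a function symbol applied to arguments of depth ≤ k−1, so N_k = 5 + N_{k-1} + N_{k-1}.
N_0 = 5
N_1 = 5 + 5 + 5 = 15
N_2 = 5 + 15 + 15 = 35
N_3 = 5 + 35 + 35 = 75

75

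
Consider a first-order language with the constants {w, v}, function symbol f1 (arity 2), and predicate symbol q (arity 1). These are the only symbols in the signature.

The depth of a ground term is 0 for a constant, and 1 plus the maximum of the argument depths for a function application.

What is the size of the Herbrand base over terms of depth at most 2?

First count ground terms of depth ≤ 2.
If N_k denotes the number of depth-≤k ground terms, the 2 constants give N_0 = 2, and each function symbol of arity r contributes N_{k-1}^r new terms at level k: N_k = 2 + N_{k-1}^2.
N_0 = 2
N_1 = 2 + 2^2 = 6
N_2 = 2 + 6^2 = 38
So |H| = 38.
Ground atoms are formed by filling each argument slot of a predicate with a term from H, so an r-ary predicate gives |H|^r atoms:
  q: 38
Total ground atoms: 38.

38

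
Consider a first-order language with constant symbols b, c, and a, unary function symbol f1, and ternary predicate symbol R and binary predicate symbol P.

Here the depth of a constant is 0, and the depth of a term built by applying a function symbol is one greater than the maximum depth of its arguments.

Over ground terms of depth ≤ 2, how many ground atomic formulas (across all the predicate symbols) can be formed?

First count ground terms of depth ≤ 2.
Let N_k count ground terms of depth at most k. Each non-constant term of depth ≤ k is some function symbol applied to depth-≤(k−1) arguments, giving N_k = 3 + N_{k-1}.
N_0 = 3
N_1 = 3 + 3 = 6
N_2 = 3 + 6 = 9
Explicitly: b, c, a, f1(b), f1(c), f1(a), f1(f1(b)), f1(f1(c)), f1(f1(a)).
So |H| = 9.
Ground atoms are formed by filling each argument slot of a predicate with a term from H, so an r-ary predicate gives |H|^r atoms:
  R: 9^3 = 729;  P: 9^2 = 81
Total ground atoms: 729 + 81 = 810.

810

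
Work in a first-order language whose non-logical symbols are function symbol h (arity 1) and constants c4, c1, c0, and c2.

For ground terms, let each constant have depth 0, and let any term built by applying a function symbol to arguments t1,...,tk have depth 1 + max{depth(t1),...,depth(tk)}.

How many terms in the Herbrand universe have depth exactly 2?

Count level by level. With function symbols h/1, the terms of depth ≤ k are the 4 constants together with each function applied to depth-≤(k−1) tuples, so N_k = 4 + N_{k-1}.
N_0 = 4
N_1 = 4 + 4 = 8
N_2 = 4 + 8 = 12
Terms of depth exactly 2: N_2 − N_1 = 12 − 8 = 4.

4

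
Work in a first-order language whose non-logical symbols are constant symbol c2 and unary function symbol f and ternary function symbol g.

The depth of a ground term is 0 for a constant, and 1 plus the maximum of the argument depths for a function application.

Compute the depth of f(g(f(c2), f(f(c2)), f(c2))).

4

depth(f(c2)) = 1 + depth(c2) = 1 + 0 = 1
depth(f(f(c2))) = 1 + depth(f(c2)) = 1 + 1 = 2
depth(g(f(c2), f(f(c2)), f(c2))) = 1 + max(1, 2, 1) = 3
depth(f(g(f(c2), f(f(c2)), f(c2)))) = 1 + depth(g(f(c2), f(f(c2)), f(c2))) = 1 + 3 = 4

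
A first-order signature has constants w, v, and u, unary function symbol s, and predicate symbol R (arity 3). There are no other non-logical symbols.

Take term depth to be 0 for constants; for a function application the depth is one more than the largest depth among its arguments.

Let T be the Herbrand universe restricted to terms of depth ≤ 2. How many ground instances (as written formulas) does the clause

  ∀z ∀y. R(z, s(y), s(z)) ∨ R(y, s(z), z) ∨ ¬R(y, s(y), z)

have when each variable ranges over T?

81

Ground terms of depth ≤ 2:
  Write N_k for the number of ground terms of depth ≤ k. A term of depth ≤ k is either a constant or a function symbol applied to arguments of depth ≤ k−1, so N_k = 3 + N_{k-1}.
  N_0 = 3
  N_1 = 3 + 3 = 6
  N_2 = 3 + 6 = 9
So there are 9 ground terms available for substitution.
The clause has 2 distinct variables (z, y), each appearing in the body. In the free term algebra distinct substitutions yield syntactically distinct ground instances.
Number of ground instances = 9^2 = 81.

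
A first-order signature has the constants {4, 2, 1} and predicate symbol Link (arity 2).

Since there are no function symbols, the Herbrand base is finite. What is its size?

9

With no function symbols, the Herbrand universe is just the 3 constants.
Ground atoms per predicate: Link: 3^2 = 9.
Herbrand base size = 9 = 9.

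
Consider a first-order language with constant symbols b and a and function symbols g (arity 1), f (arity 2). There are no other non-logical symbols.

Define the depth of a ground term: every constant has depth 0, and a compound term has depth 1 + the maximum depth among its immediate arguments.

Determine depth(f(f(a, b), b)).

depth(f(a, b)) = 1 + max(0, 0) = 1
depth(f(f(a, b), b)) = 1 + max(1, 0) = 2

2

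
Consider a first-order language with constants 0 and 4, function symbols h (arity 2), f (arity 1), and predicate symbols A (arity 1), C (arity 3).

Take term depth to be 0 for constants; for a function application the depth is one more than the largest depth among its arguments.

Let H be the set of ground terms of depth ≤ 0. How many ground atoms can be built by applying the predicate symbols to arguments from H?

10

First count ground terms of depth ≤ 0.
If N_k denotes the number of depth-≤k ground terms, the 2 constants give N_0 = 2, and each function symbol of arity r contributes N_{k-1}^r new terms at level k: N_k = 2 + N_{k-1}^2 + N_{k-1}.
N_0 = 2
Explicitly: 0, 4.
So |H| = 2.
For each predicate symbol, the number of ground atoms is |H| raised to its arity; summing:
  A: 2;  C: 2^3 = 8
Total ground atoms: 2 + 8 = 10.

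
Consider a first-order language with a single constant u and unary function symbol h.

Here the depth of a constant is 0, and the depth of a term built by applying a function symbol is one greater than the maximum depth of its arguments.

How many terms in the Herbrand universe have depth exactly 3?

Let N_k = |{terms of depth ≤ k}|. Then N_0 = 1 and N_k = 1 + N_{k-1} for k ≥ 1 (one summand per function symbol, arity giving the exponent).
N_0 = 1
N_1 = 1 + 1 = 2
N_2 = 1 + 2 = 3
N_3 = 1 + 3 = 4
Terms of depth exactly 3: N_3 − N_2 = 4 − 3 = 1.

1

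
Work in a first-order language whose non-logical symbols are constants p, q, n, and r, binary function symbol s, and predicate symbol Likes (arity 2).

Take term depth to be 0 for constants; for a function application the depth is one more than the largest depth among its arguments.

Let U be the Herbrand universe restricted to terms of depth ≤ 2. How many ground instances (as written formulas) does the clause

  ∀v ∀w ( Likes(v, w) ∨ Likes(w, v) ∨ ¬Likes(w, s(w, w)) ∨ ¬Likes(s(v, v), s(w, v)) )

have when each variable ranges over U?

Ground terms of depth ≤ 2:
  Let N_k count ground terms of depth at most k. Each non-constant term of depth ≤ k is some function symbol applied to depth-≤(k−1) arguments, giving N_k = 4 + N_{k-1}^2.
  N_0 = 4
  N_1 = 4 + 4^2 = 20
  N_2 = 4 + 20^2 = 404
So there are 404 ground terms available for substitution.
Each of v, w ranges independently over the available ground terms, and distinct assignments produce distinct instances.
Number of ground instances = 404^2 = 163216.

163216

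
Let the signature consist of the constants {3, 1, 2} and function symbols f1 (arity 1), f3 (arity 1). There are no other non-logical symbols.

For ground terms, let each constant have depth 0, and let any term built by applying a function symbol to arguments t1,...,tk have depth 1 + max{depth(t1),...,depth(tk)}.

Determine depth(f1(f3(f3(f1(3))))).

4

depth(f1(3)) = 1 + depth(3) = 1 + 0 = 1
depth(f3(f1(3))) = 1 + depth(f1(3)) = 1 + 1 = 2
depth(f3(f3(f1(3)))) = 1 + depth(f3(f1(3))) = 1 + 2 = 3
depth(f1(f3(f3(f1(3))))) = 1 + depth(f3(f3(f1(3)))) = 1 + 3 = 4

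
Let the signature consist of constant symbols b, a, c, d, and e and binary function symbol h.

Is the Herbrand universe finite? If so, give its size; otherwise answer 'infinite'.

infinite

The signature has at least one function symbol (h, arity 2) and at least one constant (b).
Iterating h gives infinitely many distinct ground terms: b, h(b, b), h(h(b, b), h(b, b)), ...
So the Herbrand universe is infinite.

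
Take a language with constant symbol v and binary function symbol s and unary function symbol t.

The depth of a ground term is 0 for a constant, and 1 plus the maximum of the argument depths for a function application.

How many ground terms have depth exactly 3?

If N_k denotes the number of depth-≤k ground terms, the 1 constant gives N_0 = 1, and each function symbol of arity r contributes N_{k-1}^r new terms at level k: N_k = 1 + N_{k-1}^2 + N_{k-1}.
N_0 = 1
N_1 = 1 + 1^2 + 1 = 3
N_2 = 1 + 3^2 + 3 = 13
N_3 = 1 + 13^2 + 13 = 183
Terms of depth exactly 3: N_3 − N_2 = 183 − 13 = 170.

170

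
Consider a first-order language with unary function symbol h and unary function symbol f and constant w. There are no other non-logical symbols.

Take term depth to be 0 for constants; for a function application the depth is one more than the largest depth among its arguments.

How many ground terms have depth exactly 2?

Count level by level. With function symbols h/1, f/1, the terms of depth ≤ k are the 1 constant together with each function applied to depth-≤(k−1) tuples, so N_k = 1 + N_{k-1} + N_{k-1}.
N_0 = 1
N_1 = 1 + 1 + 1 = 3
N_2 = 1 + 3 + 3 = 7
Terms of depth exactly 2: N_2 − N_1 = 7 − 3 = 4.

4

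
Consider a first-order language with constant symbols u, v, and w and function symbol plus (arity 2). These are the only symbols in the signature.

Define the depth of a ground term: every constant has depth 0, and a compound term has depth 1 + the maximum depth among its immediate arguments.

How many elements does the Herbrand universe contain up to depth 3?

21612

If N_k denotes the number of depth-≤k ground terms, the 3 constants give N_0 = 3, and each function symbol of arity r contributes N_{k-1}^r new terms at level k: N_k = 3 + N_{k-1}^2.
N_0 = 3
N_1 = 3 + 3^2 = 12
N_2 = 3 + 12^2 = 147
N_3 = 3 + 147^2 = 21612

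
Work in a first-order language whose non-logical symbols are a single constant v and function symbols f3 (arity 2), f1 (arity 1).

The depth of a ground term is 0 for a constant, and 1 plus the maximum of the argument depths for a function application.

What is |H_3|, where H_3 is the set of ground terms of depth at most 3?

Count level by level. With function symbols f3/2, f1/1, the terms of depth ≤ k are the 1 constant together with each function applied to depth-≤(k−1) tuples, so N_k = 1 + N_{k-1}^2 + N_{k-1}.
N_0 = 1
N_1 = 1 + 1^2 + 1 = 3
N_2 = 1 + 3^2 + 3 = 13
N_3 = 1 + 13^2 + 13 = 183

183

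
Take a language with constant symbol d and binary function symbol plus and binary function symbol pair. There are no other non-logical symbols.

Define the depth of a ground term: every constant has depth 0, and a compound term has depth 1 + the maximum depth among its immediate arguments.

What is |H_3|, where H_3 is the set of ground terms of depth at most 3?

Let N_k count ground terms of depth at most k. Each non-constant term of depth ≤ k is some function symbol applied to depth-≤(k−1) arguments, giving N_k = 1 + N_{k-1}^2 + N_{k-1}^2.
N_0 = 1
N_1 = 1 + 1^2 + 1^2 = 3
N_2 = 1 + 3^2 + 3^2 = 19
N_3 = 1 + 19^2 + 19^2 = 723

723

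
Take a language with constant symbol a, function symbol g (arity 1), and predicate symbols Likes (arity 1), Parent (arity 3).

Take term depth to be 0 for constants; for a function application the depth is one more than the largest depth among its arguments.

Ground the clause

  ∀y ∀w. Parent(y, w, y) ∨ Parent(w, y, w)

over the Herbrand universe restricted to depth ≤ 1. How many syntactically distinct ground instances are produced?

Ground terms of depth ≤ 1:
  If N_k denotes the number of depth-≤k ground terms, the 1 constant gives N_0 = 1, and each function symbol of arity r contributes N_{k-1}^r new terms at level k: N_k = 1 + N_{k-1}.
  N_0 = 1
  N_1 = 1 + 1 = 2
So there are 2 ground terms available for substitution.
The clause has 2 distinct variables (y, w), each appearing in the body. In the free term algebra distinct substitutions yield syntactically distinct ground instances.
Number of ground instances = 2^2 = 4.

4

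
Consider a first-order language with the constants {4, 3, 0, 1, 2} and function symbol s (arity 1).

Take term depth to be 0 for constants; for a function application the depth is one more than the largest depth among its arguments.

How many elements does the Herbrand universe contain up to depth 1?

10

Write N_k for the number of ground terms of depth ≤ k. A term of depth ≤ k is either a constant or a function symbol applied to arguments of depth ≤ k−1, so N_k = 5 + N_{k-1}.
N_0 = 5
N_1 = 5 + 5 = 10
Explicitly: 4, 3, 0, 1, 2, s(4), s(3), s(0), s(1), s(2).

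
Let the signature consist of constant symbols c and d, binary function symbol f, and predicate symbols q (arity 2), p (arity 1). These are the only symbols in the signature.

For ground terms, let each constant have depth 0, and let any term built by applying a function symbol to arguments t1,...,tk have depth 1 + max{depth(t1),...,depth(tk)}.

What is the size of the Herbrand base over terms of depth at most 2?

First count ground terms of depth ≤ 2.
Write N_k for the number of ground terms of depth ≤ k. A term of depth ≤ k is either a constant or a function symbol applied to arguments of depth ≤ k−1, so N_k = 2 + N_{k-1}^2.
N_0 = 2
N_1 = 2 + 2^2 = 6
N_2 = 2 + 6^2 = 38
So |H| = 38.
A ground atom is a predicate applied to a tuple of terms from H, so the count is the sum over predicates of |H|^arity:
  q: 38^2 = 1444;  p: 38
Total ground atoms: 1444 + 38 = 1482.

1482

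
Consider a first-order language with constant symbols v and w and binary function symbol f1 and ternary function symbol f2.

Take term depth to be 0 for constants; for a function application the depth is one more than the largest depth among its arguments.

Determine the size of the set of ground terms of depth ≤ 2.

Let N_k = |{terms of depth ≤ k}|. Then N_0 = 2 and N_k = 2 + N_{k-1}^2 + N_{k-1}^3 for k ≥ 1 (one summand per function symbol, arity giving the exponent).
N_0 = 2
N_1 = 2 + 2^2 + 2^3 = 14
N_2 = 2 + 14^2 + 14^3 = 2942

2942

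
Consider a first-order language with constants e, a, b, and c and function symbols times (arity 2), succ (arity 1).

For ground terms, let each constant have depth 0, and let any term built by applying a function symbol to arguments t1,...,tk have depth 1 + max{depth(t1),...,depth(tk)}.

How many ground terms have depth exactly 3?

364820

Count level by level. With function symbols times/2, succ/1, the terms of depth ≤ k are the 4 constants together with each function applied to depth-≤(k−1) tuples, so N_k = 4 + N_{k-1}^2 + N_{k-1}.
N_0 = 4
N_1 = 4 + 4^2 + 4 = 24
N_2 = 4 + 24^2 + 24 = 604
N_3 = 4 + 604^2 + 604 = 365424
Terms of depth exactly 3: N_3 − N_2 = 365424 − 604 = 364820.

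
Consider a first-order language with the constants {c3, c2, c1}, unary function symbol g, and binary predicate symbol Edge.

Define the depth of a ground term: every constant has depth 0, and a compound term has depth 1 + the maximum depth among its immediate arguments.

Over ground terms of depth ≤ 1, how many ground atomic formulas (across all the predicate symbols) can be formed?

36

First count ground terms of depth ≤ 1.
Let N_k = |{terms of depth ≤ k}|. Then N_0 = 3 and N_k = 3 + N_{k-1} for k ≥ 1 (one summand per function symbol, arity giving the exponent).
N_0 = 3
N_1 = 3 + 3 = 6
So |H| = 6.
Each predicate of arity r yields |H|^r ground atoms (one per choice of an r-tuple from H):
  Edge: 6^2 = 36
Total ground atoms: 36.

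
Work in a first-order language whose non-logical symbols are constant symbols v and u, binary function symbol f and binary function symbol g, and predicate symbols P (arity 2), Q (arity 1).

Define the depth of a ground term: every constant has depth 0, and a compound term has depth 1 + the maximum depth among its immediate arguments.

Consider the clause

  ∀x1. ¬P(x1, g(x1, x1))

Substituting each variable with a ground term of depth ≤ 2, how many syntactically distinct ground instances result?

Ground terms of depth ≤ 2:
  Let N_k = |{terms of depth ≤ k}|. Then N_0 = 2 and N_k = 2 + N_{k-1}^2 + N_{k-1}^2 for k ≥ 1 (one summand per function symbol, arity giving the exponent).
  N_0 = 2
  N_1 = 2 + 2^2 + 2^2 = 10
  N_2 = 2 + 10^2 + 10^2 = 202
So there are 202 ground terms available for substitution.
The body mentions the single quantified variable x1; since ground terms form a free algebra, no two substitutions collapse to the same formula.
Number of ground instances = 202.

202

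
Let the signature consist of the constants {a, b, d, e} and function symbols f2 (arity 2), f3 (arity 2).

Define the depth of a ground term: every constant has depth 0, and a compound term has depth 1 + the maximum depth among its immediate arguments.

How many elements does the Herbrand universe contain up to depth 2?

2596

Let N_k = |{terms of depth ≤ k}|. Then N_0 = 4 and N_k = 4 + N_{k-1}^2 + N_{k-1}^2 for k ≥ 1 (one summand per function symbol, arity giving the exponent).
N_0 = 4
N_1 = 4 + 4^2 + 4^2 = 36
N_2 = 4 + 36^2 + 36^2 = 2596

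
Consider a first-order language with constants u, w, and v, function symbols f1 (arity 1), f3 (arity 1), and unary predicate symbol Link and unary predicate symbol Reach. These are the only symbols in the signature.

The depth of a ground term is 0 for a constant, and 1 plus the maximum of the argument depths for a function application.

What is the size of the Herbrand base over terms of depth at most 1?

18

First count ground terms of depth ≤ 1.
Write N_k for the number of ground terms of depth ≤ k. A term of depth ≤ k is either a constant or a function symbol applied to arguments of depth ≤ k−1, so N_k = 3 + N_{k-1} + N_{k-1}.
N_0 = 3
N_1 = 3 + 3 + 3 = 9
Explicitly: u, w, v, f1(u), f1(w), f1(v), f3(u), f3(w), f3(v).
So |H| = 9.
Ground atoms are formed by filling each argument slot of a predicate with a term from H, so an r-ary predicate gives |H|^r atoms:
  Link: 9;  Reach: 9
Total ground atoms: 9 + 9 = 18.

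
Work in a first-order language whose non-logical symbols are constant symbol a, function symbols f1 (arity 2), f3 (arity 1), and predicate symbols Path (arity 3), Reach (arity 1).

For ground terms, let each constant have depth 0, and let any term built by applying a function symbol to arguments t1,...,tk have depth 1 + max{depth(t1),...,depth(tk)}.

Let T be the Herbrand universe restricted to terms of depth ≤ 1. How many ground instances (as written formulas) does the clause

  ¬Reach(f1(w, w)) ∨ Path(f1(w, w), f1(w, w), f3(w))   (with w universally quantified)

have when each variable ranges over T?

Ground terms of depth ≤ 1:
  Write N_k for the number of ground terms of depth ≤ k. A term of depth ≤ k is either a constant or a function symbol applied to arguments of depth ≤ k−1, so N_k = 1 + N_{k-1}^2 + N_{k-1}.
  N_0 = 1
  N_1 = 1 + 1^2 + 1 = 3
  Explicitly: a, f1(a, a), f3(a).
So there are 3 ground terms available for substitution.
There is 1 variable to instantiate (w),  occurring in at least one literal, so different choices give different ground instances.
Number of ground instances = 3.

3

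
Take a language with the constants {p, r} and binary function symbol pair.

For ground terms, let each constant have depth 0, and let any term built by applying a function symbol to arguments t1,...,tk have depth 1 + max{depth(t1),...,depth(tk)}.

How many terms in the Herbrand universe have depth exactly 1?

Let N_k count ground terms of depth at most k. Each non-constant term of depth ≤ k is some function symbol applied to depth-≤(k−1) arguments, giving N_k = 2 + N_{k-1}^2.
N_0 = 2
N_1 = 2 + 2^2 = 6
Terms of depth exactly 1: N_1 − N_0 = 6 − 2 = 4.

4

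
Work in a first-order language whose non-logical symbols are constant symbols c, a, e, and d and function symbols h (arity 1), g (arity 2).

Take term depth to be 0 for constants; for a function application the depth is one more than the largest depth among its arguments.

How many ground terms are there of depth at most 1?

24

Write N_k for the number of ground terms of depth ≤ k. A term of depth ≤ k is either a constant or a function symbol applied to arguments of depth ≤ k−1, so N_k = 4 + N_{k-1} + N_{k-1}^2.
N_0 = 4
N_1 = 4 + 4 + 4^2 = 24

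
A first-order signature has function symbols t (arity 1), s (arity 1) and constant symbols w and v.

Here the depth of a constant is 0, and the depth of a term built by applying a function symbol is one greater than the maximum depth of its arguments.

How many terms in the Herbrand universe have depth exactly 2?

Let N_k = |{terms of depth ≤ k}|. Then N_0 = 2 and N_k = 2 + N_{k-1} + N_{k-1} for k ≥ 1 (one summand per function symbol, arity giving the exponent).
N_0 = 2
N_1 = 2 + 2 + 2 = 6
N_2 = 2 + 6 + 6 = 14
Terms of depth exactly 2: N_2 − N_1 = 14 − 6 = 8.

8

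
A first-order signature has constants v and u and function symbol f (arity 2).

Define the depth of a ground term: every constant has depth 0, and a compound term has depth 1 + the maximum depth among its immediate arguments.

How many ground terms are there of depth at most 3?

Let N_k count ground terms of depth at most k. Each non-constant term of depth ≤ k is some function symbol applied to depth-≤(k−1) arguments, giving N_k = 2 + N_{k-1}^2.
N_0 = 2
N_1 = 2 + 2^2 = 6
N_2 = 2 + 6^2 = 38
N_3 = 2 + 38^2 = 1446

1446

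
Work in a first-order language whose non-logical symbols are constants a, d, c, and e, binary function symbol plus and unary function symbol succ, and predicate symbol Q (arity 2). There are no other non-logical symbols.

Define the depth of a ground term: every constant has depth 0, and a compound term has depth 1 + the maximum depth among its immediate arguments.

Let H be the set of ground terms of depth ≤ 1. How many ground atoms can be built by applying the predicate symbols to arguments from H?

576

First count ground terms of depth ≤ 1.
Write N_k for the number of ground terms of depth ≤ k. A term of depth ≤ k is either a constant or a function symbol applied to arguments of depth ≤ k−1, so N_k = 4 + N_{k-1}^2 + N_{k-1}.
N_0 = 4
N_1 = 4 + 4^2 + 4 = 24
So |H| = 24.
A ground atom is a predicate applied to a tuple of terms from H, so the count is the sum over predicates of |H|^arity:
  Q: 24^2 = 576
Total ground atoms: 576.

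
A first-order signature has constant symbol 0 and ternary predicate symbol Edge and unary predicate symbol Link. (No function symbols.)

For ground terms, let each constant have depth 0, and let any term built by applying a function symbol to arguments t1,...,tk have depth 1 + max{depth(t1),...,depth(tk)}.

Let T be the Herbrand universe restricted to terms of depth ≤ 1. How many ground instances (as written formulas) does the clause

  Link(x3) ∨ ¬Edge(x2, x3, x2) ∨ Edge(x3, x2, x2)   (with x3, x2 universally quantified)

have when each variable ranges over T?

1

Ground terms of depth ≤ 1:
  With no function symbols every ground term is a constant, so there is exactly 1 ground term at every depth bound.
  N_0 = 1
  N_1 = 1
So there is exactly 1 ground term available for substitution.
The clause has 2 distinct variables (x3, x2), each appearing in the body. In the free term algebra distinct substitutions yield syntactically distinct ground instances.
Number of ground instances = 1^2 = 1.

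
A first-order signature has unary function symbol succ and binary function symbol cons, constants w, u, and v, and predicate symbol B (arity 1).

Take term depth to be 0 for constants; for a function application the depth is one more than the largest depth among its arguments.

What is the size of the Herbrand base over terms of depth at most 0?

First count ground terms of depth ≤ 0.
Let N_k count ground terms of depth at most k. Each non-constant term of depth ≤ k is some function symbol applied to depth-≤(k−1) arguments, giving N_k = 3 + N_{k-1} + N_{k-1}^2.
N_0 = 3
Explicitly: w, u, v.
So |H| = 3.
A ground atom is a predicate applied to a tuple of terms from H, so the count is the sum over predicates of |H|^arity:
  B: 3
Total ground atoms: 3.

3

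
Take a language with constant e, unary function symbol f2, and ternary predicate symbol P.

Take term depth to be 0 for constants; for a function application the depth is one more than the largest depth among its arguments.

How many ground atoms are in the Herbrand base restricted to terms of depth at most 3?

64

First count ground terms of depth ≤ 3.
If N_k denotes the number of depth-≤k ground terms, the 1 constant gives N_0 = 1, and each function symbol of arity r contributes N_{k-1}^r new terms at level k: N_k = 1 + N_{k-1}.
N_0 = 1
N_1 = 1 + 1 = 2
N_2 = 1 + 2 = 3
N_3 = 1 + 3 = 4
Explicitly: e, f2(e), f2(f2(e)), f2(f2(f2(e))).
So |H| = 4.
A ground atom is a predicate applied to a tuple of terms from H, so the count is the sum over predicates of |H|^arity:
  P: 4^3 = 64
Total ground atoms: 64.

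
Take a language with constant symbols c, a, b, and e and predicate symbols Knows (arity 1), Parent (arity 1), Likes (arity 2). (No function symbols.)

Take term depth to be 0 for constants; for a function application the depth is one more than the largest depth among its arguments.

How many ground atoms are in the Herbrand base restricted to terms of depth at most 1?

First count ground terms of depth ≤ 1.
With no function symbols every ground term is a constant, so there are exactly 4 ground terms at every depth bound.
N_0 = 4
N_1 = 4
So |H| = 4.
For each predicate symbol, the number of ground atoms is |H| raised to its arity; summing:
  Knows: 4;  Parent: 4;  Likes: 4^2 = 16
Total ground atoms: 4 + 4 + 16 = 24.

24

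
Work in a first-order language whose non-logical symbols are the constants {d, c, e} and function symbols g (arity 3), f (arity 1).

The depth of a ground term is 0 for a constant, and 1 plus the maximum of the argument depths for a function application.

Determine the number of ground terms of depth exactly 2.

35940

Let N_k = |{terms of depth ≤ k}|. Then N_0 = 3 and N_k = 3 + N_{k-1}^3 + N_{k-1} for k ≥ 1 (one summand per function symbol, arity giving the exponent).
N_0 = 3
N_1 = 3 + 3^3 + 3 = 33
N_2 = 3 + 33^3 + 33 = 35973
Terms of depth exactly 2: N_2 − N_1 = 35973 − 33 = 35940.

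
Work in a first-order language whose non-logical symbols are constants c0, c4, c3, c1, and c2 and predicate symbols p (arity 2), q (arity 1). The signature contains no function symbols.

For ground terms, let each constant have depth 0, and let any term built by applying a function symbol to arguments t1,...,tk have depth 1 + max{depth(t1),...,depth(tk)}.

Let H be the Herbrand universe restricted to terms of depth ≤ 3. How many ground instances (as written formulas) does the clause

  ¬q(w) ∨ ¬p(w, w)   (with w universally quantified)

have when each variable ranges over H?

5

Ground terms of depth ≤ 3:
  With no function symbols every ground term is a constant, so there are exactly 5 ground terms at every depth bound.
  N_0 = 5
  N_1 = 5
  N_2 = 5
  N_3 = 5
  Explicitly: c0, c4, c3, c1, c2.
So there are 5 ground terms available for substitution.
The clause has 1 distinct variable (w), which appears in the body. In the free term algebra distinct substitutions yield syntactically distinct ground instances.
Number of ground instances = 5.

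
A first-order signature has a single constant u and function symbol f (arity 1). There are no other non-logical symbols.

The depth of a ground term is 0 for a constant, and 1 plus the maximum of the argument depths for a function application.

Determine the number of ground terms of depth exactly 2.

1

Let N_k = |{terms of depth ≤ k}|. Then N_0 = 1 and N_k = 1 + N_{k-1} for k ≥ 1 (one summand per function symbol, arity giving the exponent).
N_0 = 1
N_1 = 1 + 1 = 2
N_2 = 1 + 2 = 3
Terms of depth exactly 2: N_2 − N_1 = 3 − 2 = 1.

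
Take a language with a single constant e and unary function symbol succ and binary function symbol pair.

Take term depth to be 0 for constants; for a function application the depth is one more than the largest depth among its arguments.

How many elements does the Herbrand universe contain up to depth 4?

Let N_k count ground terms of depth at most k. Each non-constant term of depth ≤ k is some function symbol applied to depth-≤(k−1) arguments, giving N_k = 1 + N_{k-1} + N_{k-1}^2.
N_0 = 1
N_1 = 1 + 1 + 1^2 = 3
N_2 = 1 + 3 + 3^2 = 13
N_3 = 1 + 13 + 13^2 = 183
N_4 = 1 + 183 + 183^2 = 33673

33673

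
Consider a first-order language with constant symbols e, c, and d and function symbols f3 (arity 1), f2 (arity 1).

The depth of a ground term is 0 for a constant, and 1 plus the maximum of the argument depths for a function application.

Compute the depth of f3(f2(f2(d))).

depth(f2(d)) = 1 + depth(d) = 1 + 0 = 1
depth(f2(f2(d))) = 1 + depth(f2(d)) = 1 + 1 = 2
depth(f3(f2(f2(d)))) = 1 + depth(f2(f2(d))) = 1 + 2 = 3

3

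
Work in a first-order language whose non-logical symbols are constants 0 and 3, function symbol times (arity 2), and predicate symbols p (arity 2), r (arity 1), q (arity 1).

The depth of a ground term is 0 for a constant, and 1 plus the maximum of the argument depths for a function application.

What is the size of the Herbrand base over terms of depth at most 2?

1520

First count ground terms of depth ≤ 2.
Write N_k for the number of ground terms of depth ≤ k. A term of depth ≤ k is either a constant or a function symbol applied to arguments of depth ≤ k−1, so N_k = 2 + N_{k-1}^2.
N_0 = 2
N_1 = 2 + 2^2 = 6
N_2 = 2 + 6^2 = 38
So |H| = 38.
Each predicate of arity r yields |H|^r ground atoms (one per choice of an r-tuple from H):
  p: 38^2 = 1444;  r: 38;  q: 38
Total ground atoms: 1444 + 38 + 38 = 1520.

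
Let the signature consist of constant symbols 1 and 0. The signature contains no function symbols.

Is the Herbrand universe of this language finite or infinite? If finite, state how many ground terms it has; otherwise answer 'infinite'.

There are no function symbols, so every ground term is one of the 2 constants.
The Herbrand universe is {1, 0}, which is finite with 2 elements.

2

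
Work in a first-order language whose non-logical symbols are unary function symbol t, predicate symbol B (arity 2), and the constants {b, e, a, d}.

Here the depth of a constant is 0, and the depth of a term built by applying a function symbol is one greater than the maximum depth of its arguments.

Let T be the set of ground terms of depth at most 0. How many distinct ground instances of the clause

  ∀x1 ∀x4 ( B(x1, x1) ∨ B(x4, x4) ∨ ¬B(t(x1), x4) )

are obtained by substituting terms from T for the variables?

16

Ground terms of depth ≤ 0:
  Let N_k count ground terms of depth at most k. Each non-constant term of depth ≤ k is some function symbol applied to depth-≤(k−1) arguments, giving N_k = 4 + N_{k-1}.
  N_0 = 4
So there are 4 ground terms available for substitution.
There are 2 variables to instantiate (x1, x4), each occurring in at least one literal, so different choices give different ground instances.
Number of ground instances = 4^2 = 16.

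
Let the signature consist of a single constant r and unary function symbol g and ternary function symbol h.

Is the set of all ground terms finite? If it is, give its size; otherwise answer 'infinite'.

The signature has at least one function symbol (g, arity 1) and at least one constant (r).
Iterating g gives infinitely many distinct ground terms: r, g(r), g(g(r)), ...
So the Herbrand universe is infinite.

infinite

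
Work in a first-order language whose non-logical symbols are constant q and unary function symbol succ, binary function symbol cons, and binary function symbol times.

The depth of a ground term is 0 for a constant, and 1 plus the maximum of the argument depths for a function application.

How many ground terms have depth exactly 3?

2739

Let N_k count ground terms of depth at most k. Each non-constant term of depth ≤ k is some function symbol applied to depth-≤(k−1) arguments, giving N_k = 1 + N_{k-1} + N_{k-1}^2 + N_{k-1}^2.
N_0 = 1
N_1 = 1 + 1 + 1^2 + 1^2 = 4
N_2 = 1 + 4 + 4^2 + 4^2 = 37
N_3 = 1 + 37 + 37^2 + 37^2 = 2776
Terms of depth exactly 3: N_3 − N_2 = 2776 − 37 = 2739.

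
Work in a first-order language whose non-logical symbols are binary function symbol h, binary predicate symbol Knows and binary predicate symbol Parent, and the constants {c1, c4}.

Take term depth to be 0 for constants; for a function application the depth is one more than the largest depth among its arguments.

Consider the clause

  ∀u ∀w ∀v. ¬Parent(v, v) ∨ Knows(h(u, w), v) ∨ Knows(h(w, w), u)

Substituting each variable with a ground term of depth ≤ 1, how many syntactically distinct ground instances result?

216

Ground terms of depth ≤ 1:
  Write N_k for the number of ground terms of depth ≤ k. A term of depth ≤ k is either a constant or a function symbol applied to arguments of depth ≤ k−1, so N_k = 2 + N_{k-1}^2.
  N_0 = 2
  N_1 = 2 + 2^2 = 6
  Explicitly: c1, c4, h(c1, c1), h(c1, c4), h(c4, c1), h(c4, c4).
So there are 6 ground terms available for substitution.
The clause has 3 distinct variables (u, w, v), each appearing in the body. In the free term algebra distinct substitutions yield syntactically distinct ground instances.
Number of ground instances = 6^3 = 216.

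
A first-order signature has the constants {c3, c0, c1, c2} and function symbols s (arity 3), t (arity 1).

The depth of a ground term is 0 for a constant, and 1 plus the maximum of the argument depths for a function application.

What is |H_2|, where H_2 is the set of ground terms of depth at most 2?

373324

Write N_k for the number of ground terms of depth ≤ k. A term of depth ≤ k is either a constant or a function symbol applied to arguments of depth ≤ k−1, so N_k = 4 + N_{k-1}^3 + N_{k-1}.
N_0 = 4
N_1 = 4 + 4^3 + 4 = 72
N_2 = 4 + 72^3 + 72 = 373324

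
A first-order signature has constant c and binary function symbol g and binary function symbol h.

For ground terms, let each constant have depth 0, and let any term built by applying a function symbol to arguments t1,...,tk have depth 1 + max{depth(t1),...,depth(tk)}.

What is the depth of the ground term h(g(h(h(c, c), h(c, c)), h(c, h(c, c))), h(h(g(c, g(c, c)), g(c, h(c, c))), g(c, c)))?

depth(h(c, c)) = 1 + max(0, 0) = 1
depth(h(h(c, c), h(c, c))) = 1 + max(1, 1) = 2
depth(h(c, h(c, c))) = 1 + max(0, 1) = 2
depth(g(h(h(c, c), h(c, c)), h(c, h(c, c)))) = 1 + max(2, 2) = 3
depth(g(c, c)) = 1 + max(0, 0) = 1
depth(g(c, g(c, c))) = 1 + max(0, 1) = 2
depth(g(c, h(c, c))) = 1 + max(0, 1) = 2
depth(h(g(c, g(c, c)), g(c, h(c, c)))) = 1 + max(2, 2) = 3
depth(h(h(g(c, g(c, c)), g(c, h(c, c))), g(c, c))) = 1 + max(3, 1) = 4
depth(h(g(h(h(c, c), h(c, c)), h(c, h(c, c))), h(h(g(c, g(c, c)), g(c, h(c, c))), g(c, c)))) = 1 + max(3, 4) = 5

5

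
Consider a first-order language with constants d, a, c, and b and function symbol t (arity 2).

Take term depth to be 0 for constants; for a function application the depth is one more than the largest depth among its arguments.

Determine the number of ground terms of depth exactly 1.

16

Let N_k = |{terms of depth ≤ k}|. Then N_0 = 4 and N_k = 4 + N_{k-1}^2 for k ≥ 1 (one summand per function symbol, arity giving the exponent).
N_0 = 4
N_1 = 4 + 4^2 = 20
Terms of depth exactly 1: N_1 − N_0 = 20 − 4 = 16.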